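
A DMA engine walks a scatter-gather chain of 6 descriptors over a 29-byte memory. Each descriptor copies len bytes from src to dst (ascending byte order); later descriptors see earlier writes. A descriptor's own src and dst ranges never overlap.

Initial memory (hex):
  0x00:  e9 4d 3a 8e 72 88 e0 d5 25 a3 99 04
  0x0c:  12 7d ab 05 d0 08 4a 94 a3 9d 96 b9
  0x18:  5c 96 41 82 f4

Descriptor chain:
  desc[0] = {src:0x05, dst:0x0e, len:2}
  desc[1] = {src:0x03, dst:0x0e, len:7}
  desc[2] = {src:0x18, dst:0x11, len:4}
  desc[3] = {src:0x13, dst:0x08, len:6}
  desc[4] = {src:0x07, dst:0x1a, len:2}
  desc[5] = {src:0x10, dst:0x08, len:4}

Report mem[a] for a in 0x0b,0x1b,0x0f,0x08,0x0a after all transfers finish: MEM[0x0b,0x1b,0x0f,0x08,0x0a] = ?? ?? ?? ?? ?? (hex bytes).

MEM[0x0b,0x1b,0x0f,0x08,0x0a] = 41 41 72 88 96

#0 dst[0x0e+2] := {0x88,0xe0}
#1 dst[0x0e+7] := {0x8e,0x72,0x88,0xe0,0xd5,0x25,0xa3}
#2 dst[0x11+4] := {0x5c,0x96,0x41,0x82}
#3 dst[0x08+6] := {0x41,0x82,0x9d,0x96,0xb9,0x5c}
#4 dst[0x1a+2] := {0xd5,0x41}
#5 dst[0x08+4] := {0x88,0x5c,0x96,0x41}
query mem[0x0b]=0x41, mem[0x1b]=0x41, mem[0x0f]=0x72, mem[0x08]=0x88, mem[0x0a]=0x96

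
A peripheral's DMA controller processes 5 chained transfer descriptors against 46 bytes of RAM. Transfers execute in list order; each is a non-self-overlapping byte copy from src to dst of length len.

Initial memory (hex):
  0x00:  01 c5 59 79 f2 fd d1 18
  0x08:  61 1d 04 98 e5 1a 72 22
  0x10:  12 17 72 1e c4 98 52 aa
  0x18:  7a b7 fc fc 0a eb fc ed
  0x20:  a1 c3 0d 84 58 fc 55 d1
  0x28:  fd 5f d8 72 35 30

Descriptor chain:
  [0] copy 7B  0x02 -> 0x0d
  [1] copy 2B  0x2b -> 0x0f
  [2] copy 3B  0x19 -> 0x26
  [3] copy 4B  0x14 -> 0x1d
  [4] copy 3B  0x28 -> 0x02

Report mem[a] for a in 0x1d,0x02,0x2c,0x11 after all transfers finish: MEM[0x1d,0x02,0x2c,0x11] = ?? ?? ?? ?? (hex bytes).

[0] 0x02->0x0d len=7 : 59 79 f2 fd d1 18 61
[1] 0x2b->0x0f len=2 : 72 35
[2] 0x19->0x26 len=3 : b7 fc fc
[3] 0x14->0x1d len=4 : c4 98 52 aa
[4] 0x28->0x02 len=3 : fc 5f d8
query mem[0x1d]=0xc4, mem[0x02]=0xfc, mem[0x2c]=0x35, mem[0x11]=0xd1

MEM[0x1d,0x02,0x2c,0x11] = c4 fc 35 d1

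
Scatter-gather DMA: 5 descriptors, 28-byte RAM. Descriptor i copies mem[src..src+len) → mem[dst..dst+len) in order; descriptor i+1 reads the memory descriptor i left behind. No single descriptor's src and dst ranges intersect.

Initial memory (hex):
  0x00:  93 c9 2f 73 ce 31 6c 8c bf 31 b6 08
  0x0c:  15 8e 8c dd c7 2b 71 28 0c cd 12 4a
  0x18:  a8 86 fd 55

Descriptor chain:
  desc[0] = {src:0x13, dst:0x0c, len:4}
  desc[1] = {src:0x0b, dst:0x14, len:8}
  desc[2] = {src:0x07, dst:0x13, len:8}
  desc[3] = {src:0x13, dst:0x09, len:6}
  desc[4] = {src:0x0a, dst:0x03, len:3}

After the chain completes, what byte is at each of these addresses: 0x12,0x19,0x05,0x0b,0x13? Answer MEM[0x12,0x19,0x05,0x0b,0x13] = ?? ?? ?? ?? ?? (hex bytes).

  after D0: wrote 4B at 0x0c = 280ccd12
  after D1: wrote 8B at 0x14 = 08280ccd12c72b71
  after D2: wrote 8B at 0x13 = 8cbf31b608280ccd
  after D3: wrote 6B at 0x09 = 8cbf31b60828
  after D4: wrote 3B at 0x03 = bf31b6
query mem[0x12]=0x71, mem[0x19]=0x0c, mem[0x05]=0xb6, mem[0x0b]=0x31, mem[0x13]=0x8c

MEM[0x12,0x19,0x05,0x0b,0x13] = 71 0c b6 31 8c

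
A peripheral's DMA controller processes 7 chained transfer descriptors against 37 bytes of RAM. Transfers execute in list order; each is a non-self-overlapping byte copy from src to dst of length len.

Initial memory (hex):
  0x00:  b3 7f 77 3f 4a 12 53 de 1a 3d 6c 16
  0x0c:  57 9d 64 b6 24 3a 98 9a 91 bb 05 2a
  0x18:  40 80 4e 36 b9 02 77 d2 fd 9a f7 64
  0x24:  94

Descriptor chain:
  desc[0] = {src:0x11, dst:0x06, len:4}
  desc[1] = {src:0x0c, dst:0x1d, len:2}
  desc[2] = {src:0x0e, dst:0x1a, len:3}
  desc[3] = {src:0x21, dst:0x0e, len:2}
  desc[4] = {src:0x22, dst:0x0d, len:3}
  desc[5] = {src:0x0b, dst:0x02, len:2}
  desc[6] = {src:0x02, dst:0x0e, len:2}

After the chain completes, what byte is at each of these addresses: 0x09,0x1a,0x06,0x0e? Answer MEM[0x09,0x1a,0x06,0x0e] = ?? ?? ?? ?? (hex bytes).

MEM[0x09,0x1a,0x06,0x0e] = 91 64 3a 16

  after D0: wrote 4B at 0x06 = 3a989a91
  after D1: wrote 2B at 0x1d = 579d
  after D2: wrote 3B at 0x1a = 64b624
  after D3: wrote 2B at 0x0e = 9af7
  after D4: wrote 3B at 0x0d = f76494
  after D5: wrote 2B at 0x02 = 1657
  after D6: wrote 2B at 0x0e = 1657
query mem[0x09]=0x91, mem[0x1a]=0x64, mem[0x06]=0x3a, mem[0x0e]=0x16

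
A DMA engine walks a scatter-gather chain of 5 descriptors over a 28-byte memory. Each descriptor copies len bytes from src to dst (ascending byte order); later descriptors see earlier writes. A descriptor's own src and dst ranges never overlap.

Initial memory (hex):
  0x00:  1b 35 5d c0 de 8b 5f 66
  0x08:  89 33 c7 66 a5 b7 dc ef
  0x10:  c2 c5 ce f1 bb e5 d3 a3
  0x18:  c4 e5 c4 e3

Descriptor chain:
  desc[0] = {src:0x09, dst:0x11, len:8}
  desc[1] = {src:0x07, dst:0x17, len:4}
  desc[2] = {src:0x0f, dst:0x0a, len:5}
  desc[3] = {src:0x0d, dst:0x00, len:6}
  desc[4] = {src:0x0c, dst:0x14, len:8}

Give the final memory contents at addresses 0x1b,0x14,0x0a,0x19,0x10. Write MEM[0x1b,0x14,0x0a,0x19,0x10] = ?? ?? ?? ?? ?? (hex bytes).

MEM[0x1b,0x14,0x0a,0x19,0x10] = 66 33 ef 33 c2

#0 dst[0x11+8] := {0x33,0xc7,0x66,0xa5,0xb7,0xdc,0xef,0xc2}
#1 dst[0x17+4] := {0x66,0x89,0x33,0xc7}
#2 dst[0x0a+5] := {0xef,0xc2,0x33,0xc7,0x66}
#3 dst[0x00+6] := {0xc7,0x66,0xef,0xc2,0x33,0xc7}
#4 dst[0x14+8] := {0x33,0xc7,0x66,0xef,0xc2,0x33,0xc7,0x66}
query mem[0x1b]=0x66, mem[0x14]=0x33, mem[0x0a]=0xef, mem[0x19]=0x33, mem[0x10]=0xc2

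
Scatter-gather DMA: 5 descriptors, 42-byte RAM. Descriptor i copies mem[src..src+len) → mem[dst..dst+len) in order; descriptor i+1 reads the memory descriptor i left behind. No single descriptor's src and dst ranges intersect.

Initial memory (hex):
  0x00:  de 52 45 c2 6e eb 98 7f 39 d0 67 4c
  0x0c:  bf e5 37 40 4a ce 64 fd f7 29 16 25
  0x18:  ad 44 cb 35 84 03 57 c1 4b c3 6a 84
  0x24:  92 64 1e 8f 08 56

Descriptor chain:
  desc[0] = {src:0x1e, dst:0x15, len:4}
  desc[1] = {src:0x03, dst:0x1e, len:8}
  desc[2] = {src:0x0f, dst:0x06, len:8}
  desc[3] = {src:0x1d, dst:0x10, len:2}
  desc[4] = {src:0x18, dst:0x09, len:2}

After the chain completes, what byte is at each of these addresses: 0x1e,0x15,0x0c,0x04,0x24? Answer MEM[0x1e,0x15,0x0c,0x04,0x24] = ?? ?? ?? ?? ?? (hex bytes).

MEM[0x1e,0x15,0x0c,0x04,0x24] = c2 57 57 6e d0

[0] 0x1e->0x15 len=4 : 57 c1 4b c3
[1] 0x03->0x1e len=8 : c2 6e eb 98 7f 39 d0 67
[2] 0x0f->0x06 len=8 : 40 4a ce 64 fd f7 57 c1
[3] 0x1d->0x10 len=2 : 03 c2
[4] 0x18->0x09 len=2 : c3 44
query mem[0x1e]=0xc2, mem[0x15]=0x57, mem[0x0c]=0x57, mem[0x04]=0x6e, mem[0x24]=0xd0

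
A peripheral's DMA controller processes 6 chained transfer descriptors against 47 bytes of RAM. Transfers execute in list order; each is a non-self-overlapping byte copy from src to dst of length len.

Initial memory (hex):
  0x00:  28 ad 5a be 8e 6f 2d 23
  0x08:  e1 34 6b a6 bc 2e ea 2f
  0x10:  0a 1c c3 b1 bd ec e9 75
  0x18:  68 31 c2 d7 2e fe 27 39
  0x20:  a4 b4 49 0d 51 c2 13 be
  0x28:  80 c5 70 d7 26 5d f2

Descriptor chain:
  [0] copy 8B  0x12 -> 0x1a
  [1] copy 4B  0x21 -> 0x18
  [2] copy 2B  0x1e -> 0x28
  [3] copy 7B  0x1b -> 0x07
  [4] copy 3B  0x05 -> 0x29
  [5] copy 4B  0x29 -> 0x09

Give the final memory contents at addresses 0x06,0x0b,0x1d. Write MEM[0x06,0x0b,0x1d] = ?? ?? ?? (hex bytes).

MEM[0x06,0x0b,0x1d] = 2d 51 ec

[0] 0x12->0x1a len=8 : c3 b1 bd ec e9 75 68 31
[1] 0x21->0x18 len=4 : 31 49 0d 51
[2] 0x1e->0x28 len=2 : e9 75
[3] 0x1b->0x07 len=7 : 51 bd ec e9 75 68 31
[4] 0x05->0x29 len=3 : 6f 2d 51
[5] 0x29->0x09 len=4 : 6f 2d 51 26
query mem[0x06]=0x2d, mem[0x0b]=0x51, mem[0x1d]=0xec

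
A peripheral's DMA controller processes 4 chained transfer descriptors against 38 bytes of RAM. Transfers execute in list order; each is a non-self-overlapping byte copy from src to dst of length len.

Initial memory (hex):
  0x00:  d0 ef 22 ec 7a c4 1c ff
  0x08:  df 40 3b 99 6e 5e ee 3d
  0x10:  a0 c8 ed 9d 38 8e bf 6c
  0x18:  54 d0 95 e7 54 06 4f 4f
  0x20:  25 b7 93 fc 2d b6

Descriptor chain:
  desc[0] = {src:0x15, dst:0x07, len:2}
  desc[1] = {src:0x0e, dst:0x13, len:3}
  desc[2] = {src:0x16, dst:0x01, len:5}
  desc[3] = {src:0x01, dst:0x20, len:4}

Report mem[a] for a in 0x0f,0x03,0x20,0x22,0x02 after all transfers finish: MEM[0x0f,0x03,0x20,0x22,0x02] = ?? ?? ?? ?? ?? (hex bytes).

  after D0: wrote 2B at 0x07 = 8ebf
  after D1: wrote 3B at 0x13 = ee3da0
  after D2: wrote 5B at 0x01 = bf6c54d095
  after D3: wrote 4B at 0x20 = bf6c54d0
query mem[0x0f]=0x3d, mem[0x03]=0x54, mem[0x20]=0xbf, mem[0x22]=0x54, mem[0x02]=0x6c

MEM[0x0f,0x03,0x20,0x22,0x02] = 3d 54 bf 54 6c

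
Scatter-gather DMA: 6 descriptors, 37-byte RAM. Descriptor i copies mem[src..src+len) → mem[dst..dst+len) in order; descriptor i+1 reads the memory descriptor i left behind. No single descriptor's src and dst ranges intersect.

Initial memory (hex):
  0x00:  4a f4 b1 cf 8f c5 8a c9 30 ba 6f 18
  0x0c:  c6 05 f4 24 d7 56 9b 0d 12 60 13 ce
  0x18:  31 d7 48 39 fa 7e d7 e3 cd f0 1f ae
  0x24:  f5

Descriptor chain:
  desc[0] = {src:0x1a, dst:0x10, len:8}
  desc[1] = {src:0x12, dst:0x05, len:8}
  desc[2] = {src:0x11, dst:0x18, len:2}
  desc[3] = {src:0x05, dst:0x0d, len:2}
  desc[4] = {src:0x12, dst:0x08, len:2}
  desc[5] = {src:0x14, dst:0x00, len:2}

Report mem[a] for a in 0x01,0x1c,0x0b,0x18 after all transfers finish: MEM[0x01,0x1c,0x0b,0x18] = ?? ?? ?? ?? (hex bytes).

[0] 0x1a->0x10 len=8 : 48 39 fa 7e d7 e3 cd f0
[1] 0x12->0x05 len=8 : fa 7e d7 e3 cd f0 31 d7
[2] 0x11->0x18 len=2 : 39 fa
[3] 0x05->0x0d len=2 : fa 7e
[4] 0x12->0x08 len=2 : fa 7e
[5] 0x14->0x00 len=2 : d7 e3
query mem[0x01]=0xe3, mem[0x1c]=0xfa, mem[0x0b]=0x31, mem[0x18]=0x39

MEM[0x01,0x1c,0x0b,0x18] = e3 fa 31 39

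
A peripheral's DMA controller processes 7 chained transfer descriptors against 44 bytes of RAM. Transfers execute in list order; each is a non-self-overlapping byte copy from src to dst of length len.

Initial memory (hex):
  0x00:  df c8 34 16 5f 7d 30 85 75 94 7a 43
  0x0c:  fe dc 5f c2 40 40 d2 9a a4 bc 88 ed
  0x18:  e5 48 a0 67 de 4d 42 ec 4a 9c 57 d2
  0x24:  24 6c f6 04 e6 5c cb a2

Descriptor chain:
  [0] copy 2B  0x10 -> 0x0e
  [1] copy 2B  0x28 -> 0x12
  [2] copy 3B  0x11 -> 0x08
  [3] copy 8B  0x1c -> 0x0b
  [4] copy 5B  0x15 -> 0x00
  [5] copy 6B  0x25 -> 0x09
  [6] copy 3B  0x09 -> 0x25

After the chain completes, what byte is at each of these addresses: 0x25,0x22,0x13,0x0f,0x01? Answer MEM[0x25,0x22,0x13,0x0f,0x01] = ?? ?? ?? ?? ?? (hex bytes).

D0: mem[0x0e..0x0f] <- [40 40]
D1: mem[0x12..0x13] <- [e6 5c]
D2: mem[0x08..0x0a] <- [40 e6 5c]
D3: mem[0x0b..0x12] <- [de 4d 42 ec 4a 9c 57 d2]
D4: mem[0x00..0x04] <- [bc 88 ed e5 48]
D5: mem[0x09..0x0e] <- [6c f6 04 e6 5c cb]
D6: mem[0x25..0x27] <- [6c f6 04]
query mem[0x25]=0x6c, mem[0x22]=0x57, mem[0x13]=0x5c, mem[0x0f]=0x4a, mem[0x01]=0x88

MEM[0x25,0x22,0x13,0x0f,0x01] = 6c 57 5c 4a 88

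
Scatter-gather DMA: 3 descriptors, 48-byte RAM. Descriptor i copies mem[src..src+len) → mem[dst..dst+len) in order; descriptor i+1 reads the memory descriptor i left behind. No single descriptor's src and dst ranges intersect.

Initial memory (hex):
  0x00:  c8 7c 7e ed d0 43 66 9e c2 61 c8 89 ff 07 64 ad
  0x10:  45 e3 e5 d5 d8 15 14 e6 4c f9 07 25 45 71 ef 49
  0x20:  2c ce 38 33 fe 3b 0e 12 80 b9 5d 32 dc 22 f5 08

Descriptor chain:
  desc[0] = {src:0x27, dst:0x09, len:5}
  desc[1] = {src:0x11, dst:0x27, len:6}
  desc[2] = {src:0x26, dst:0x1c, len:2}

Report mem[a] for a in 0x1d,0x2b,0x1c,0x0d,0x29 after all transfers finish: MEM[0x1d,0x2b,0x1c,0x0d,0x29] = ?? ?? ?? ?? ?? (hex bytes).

MEM[0x1d,0x2b,0x1c,0x0d,0x29] = e3 15 0e 32 d5

  after D0: wrote 5B at 0x09 = 1280b95d32
  after D1: wrote 6B at 0x27 = e3e5d5d81514
  after D2: wrote 2B at 0x1c = 0ee3
query mem[0x1d]=0xe3, mem[0x2b]=0x15, mem[0x1c]=0x0e, mem[0x0d]=0x32, mem[0x29]=0xd5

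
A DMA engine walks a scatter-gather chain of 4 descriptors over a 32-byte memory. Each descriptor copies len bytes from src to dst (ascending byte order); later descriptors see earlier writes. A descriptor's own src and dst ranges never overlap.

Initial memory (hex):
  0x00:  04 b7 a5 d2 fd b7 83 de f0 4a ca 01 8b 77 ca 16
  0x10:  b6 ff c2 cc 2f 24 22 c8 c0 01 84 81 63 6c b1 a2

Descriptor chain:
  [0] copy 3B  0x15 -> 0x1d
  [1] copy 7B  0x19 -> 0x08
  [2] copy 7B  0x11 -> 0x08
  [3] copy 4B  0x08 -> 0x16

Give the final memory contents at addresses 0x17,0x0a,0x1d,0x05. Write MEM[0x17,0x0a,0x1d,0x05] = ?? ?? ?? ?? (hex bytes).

MEM[0x17,0x0a,0x1d,0x05] = c2 cc 24 b7

D0: mem[0x1d..0x1f] <- [24 22 c8]
D1: mem[0x08..0x0e] <- [01 84 81 63 24 22 c8]
D2: mem[0x08..0x0e] <- [ff c2 cc 2f 24 22 c8]
D3: mem[0x16..0x19] <- [ff c2 cc 2f]
query mem[0x17]=0xc2, mem[0x0a]=0xcc, mem[0x1d]=0x24, mem[0x05]=0xb7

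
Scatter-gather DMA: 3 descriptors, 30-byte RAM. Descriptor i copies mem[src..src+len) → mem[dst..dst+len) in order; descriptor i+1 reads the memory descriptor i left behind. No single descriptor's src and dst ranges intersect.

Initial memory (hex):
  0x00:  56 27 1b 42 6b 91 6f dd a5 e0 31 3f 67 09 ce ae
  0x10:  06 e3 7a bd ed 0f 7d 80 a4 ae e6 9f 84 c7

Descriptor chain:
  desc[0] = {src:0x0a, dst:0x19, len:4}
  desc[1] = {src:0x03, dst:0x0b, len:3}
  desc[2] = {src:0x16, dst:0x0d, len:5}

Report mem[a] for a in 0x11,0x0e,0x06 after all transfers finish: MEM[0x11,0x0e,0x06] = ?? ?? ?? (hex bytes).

MEM[0x11,0x0e,0x06] = 3f 80 6f

#0 dst[0x19+4] := {0x31,0x3f,0x67,0x09}
#1 dst[0x0b+3] := {0x42,0x6b,0x91}
#2 dst[0x0d+5] := {0x7d,0x80,0xa4,0x31,0x3f}
query mem[0x11]=0x3f, mem[0x0e]=0x80, mem[0x06]=0x6f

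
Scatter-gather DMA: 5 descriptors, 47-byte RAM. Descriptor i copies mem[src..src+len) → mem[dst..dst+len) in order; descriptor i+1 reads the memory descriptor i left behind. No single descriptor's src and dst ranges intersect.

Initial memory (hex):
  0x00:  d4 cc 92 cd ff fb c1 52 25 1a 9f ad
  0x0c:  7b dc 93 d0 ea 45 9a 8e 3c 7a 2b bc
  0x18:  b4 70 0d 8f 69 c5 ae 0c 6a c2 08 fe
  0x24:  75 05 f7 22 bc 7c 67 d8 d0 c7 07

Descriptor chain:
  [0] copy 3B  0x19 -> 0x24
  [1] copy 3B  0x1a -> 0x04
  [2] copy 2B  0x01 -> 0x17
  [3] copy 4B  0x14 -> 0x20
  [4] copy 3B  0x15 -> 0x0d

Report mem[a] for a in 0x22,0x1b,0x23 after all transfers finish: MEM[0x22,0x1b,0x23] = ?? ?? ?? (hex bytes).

[0] 0x19->0x24 len=3 : 70 0d 8f
[1] 0x1a->0x04 len=3 : 0d 8f 69
[2] 0x01->0x17 len=2 : cc 92
[3] 0x14->0x20 len=4 : 3c 7a 2b cc
[4] 0x15->0x0d len=3 : 7a 2b cc
query mem[0x22]=0x2b, mem[0x1b]=0x8f, mem[0x23]=0xcc

MEM[0x22,0x1b,0x23] = 2b 8f cc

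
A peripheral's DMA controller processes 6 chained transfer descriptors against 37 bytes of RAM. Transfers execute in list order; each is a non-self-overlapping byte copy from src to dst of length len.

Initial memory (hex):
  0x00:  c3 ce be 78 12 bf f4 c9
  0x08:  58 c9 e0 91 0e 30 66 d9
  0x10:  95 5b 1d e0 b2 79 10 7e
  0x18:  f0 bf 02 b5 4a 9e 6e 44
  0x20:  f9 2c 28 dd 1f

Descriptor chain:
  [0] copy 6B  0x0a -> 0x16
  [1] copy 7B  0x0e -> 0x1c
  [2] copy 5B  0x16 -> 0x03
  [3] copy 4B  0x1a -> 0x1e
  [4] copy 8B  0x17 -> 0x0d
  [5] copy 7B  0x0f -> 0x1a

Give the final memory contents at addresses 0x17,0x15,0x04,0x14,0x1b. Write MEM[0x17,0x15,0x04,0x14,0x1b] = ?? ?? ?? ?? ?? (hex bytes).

D0: mem[0x16..0x1b] <- [e0 91 0e 30 66 d9]
D1: mem[0x1c..0x22] <- [66 d9 95 5b 1d e0 b2]
D2: mem[0x03..0x07] <- [e0 91 0e 30 66]
D3: mem[0x1e..0x21] <- [66 d9 66 d9]
D4: mem[0x0d..0x14] <- [91 0e 30 66 d9 66 d9 66]
D5: mem[0x1a..0x20] <- [30 66 d9 66 d9 66 79]
query mem[0x17]=0x91, mem[0x15]=0x79, mem[0x04]=0x91, mem[0x14]=0x66, mem[0x1b]=0x66

MEM[0x17,0x15,0x04,0x14,0x1b] = 91 79 91 66 66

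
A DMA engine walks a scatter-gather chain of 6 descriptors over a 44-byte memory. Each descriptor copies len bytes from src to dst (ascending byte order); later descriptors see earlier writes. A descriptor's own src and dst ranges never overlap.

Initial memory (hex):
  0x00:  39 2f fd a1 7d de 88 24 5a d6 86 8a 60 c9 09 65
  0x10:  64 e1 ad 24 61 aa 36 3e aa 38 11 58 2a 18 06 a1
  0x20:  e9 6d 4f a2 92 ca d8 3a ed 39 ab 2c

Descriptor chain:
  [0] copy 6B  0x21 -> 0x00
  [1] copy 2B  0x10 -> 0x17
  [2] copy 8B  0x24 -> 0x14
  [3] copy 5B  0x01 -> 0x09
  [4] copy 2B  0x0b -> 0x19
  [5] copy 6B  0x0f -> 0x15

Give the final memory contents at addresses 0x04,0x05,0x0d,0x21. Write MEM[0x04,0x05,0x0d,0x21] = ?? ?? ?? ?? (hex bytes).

[0] 0x21->0x00 len=6 : 6d 4f a2 92 ca d8
[1] 0x10->0x17 len=2 : 64 e1
[2] 0x24->0x14 len=8 : 92 ca d8 3a ed 39 ab 2c
[3] 0x01->0x09 len=5 : 4f a2 92 ca d8
[4] 0x0b->0x19 len=2 : 92 ca
[5] 0x0f->0x15 len=6 : 65 64 e1 ad 24 92
query mem[0x04]=0xca, mem[0x05]=0xd8, mem[0x0d]=0xd8, mem[0x21]=0x6d

MEM[0x04,0x05,0x0d,0x21] = ca d8 d8 6d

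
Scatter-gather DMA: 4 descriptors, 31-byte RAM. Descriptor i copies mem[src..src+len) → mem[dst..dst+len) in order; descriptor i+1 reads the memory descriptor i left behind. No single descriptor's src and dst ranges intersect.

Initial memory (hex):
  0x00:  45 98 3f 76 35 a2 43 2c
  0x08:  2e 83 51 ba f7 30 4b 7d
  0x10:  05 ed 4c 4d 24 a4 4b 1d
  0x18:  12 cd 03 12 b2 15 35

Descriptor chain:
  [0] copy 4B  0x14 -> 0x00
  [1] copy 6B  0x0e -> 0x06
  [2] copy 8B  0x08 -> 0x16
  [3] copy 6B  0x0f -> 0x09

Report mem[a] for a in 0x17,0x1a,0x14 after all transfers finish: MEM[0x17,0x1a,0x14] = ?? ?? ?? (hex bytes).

MEM[0x17,0x1a,0x14] = ed f7 24

  after D0: wrote 4B at 0x00 = 24a44b1d
  after D1: wrote 6B at 0x06 = 4b7d05ed4c4d
  after D2: wrote 8B at 0x16 = 05ed4c4df7304b7d
  after D3: wrote 6B at 0x09 = 7d05ed4c4d24
query mem[0x17]=0xed, mem[0x1a]=0xf7, mem[0x14]=0x24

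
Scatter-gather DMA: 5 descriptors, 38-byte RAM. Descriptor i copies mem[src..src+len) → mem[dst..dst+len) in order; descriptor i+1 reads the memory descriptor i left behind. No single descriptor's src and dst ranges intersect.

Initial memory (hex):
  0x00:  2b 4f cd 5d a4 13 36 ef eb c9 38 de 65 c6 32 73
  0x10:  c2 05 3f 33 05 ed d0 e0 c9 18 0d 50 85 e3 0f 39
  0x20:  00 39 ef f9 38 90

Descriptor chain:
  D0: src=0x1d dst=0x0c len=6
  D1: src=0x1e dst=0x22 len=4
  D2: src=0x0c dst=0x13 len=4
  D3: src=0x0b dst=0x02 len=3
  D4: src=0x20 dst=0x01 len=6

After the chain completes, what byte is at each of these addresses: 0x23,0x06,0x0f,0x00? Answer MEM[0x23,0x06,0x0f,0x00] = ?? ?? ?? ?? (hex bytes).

MEM[0x23,0x06,0x0f,0x00] = 39 39 00 2b

  after D0: wrote 6B at 0x0c = e30f390039ef
  after D1: wrote 4B at 0x22 = 0f390039
  after D2: wrote 4B at 0x13 = e30f3900
  after D3: wrote 3B at 0x02 = dee30f
  after D4: wrote 6B at 0x01 = 00390f390039
query mem[0x23]=0x39, mem[0x06]=0x39, mem[0x0f]=0x00, mem[0x00]=0x2b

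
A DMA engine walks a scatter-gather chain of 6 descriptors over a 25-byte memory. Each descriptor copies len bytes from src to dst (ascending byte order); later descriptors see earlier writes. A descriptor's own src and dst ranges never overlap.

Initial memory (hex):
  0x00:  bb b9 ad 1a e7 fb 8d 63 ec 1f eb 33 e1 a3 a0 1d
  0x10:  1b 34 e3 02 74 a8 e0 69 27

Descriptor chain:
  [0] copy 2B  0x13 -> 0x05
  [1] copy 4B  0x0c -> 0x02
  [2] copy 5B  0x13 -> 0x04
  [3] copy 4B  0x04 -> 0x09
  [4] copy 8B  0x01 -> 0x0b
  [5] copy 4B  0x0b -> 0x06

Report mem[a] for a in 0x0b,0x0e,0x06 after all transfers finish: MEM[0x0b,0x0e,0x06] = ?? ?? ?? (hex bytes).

  after D0: wrote 2B at 0x05 = 0274
  after D1: wrote 4B at 0x02 = e1a3a01d
  after D2: wrote 5B at 0x04 = 0274a8e069
  after D3: wrote 4B at 0x09 = 0274a8e0
  after D4: wrote 8B at 0x0b = b9e1a30274a8e069
  after D5: wrote 4B at 0x06 = b9e1a302
query mem[0x0b]=0xb9, mem[0x0e]=0x02, mem[0x06]=0xb9

MEM[0x0b,0x0e,0x06] = b9 02 b9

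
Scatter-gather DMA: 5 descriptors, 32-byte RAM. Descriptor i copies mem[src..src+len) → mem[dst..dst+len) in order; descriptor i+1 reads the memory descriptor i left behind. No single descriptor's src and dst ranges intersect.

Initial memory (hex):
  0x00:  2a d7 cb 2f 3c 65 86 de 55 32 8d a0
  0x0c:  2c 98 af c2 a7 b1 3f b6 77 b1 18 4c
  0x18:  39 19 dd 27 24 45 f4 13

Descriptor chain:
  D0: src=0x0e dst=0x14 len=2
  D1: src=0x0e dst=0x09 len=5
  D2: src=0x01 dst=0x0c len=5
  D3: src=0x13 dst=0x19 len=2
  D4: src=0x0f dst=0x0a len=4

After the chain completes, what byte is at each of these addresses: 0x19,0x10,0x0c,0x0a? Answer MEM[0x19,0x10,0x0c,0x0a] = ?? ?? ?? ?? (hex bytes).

MEM[0x19,0x10,0x0c,0x0a] = b6 65 b1 3c

#0 dst[0x14+2] := {0xaf,0xc2}
#1 dst[0x09+5] := {0xaf,0xc2,0xa7,0xb1,0x3f}
#2 dst[0x0c+5] := {0xd7,0xcb,0x2f,0x3c,0x65}
#3 dst[0x19+2] := {0xb6,0xaf}
#4 dst[0x0a+4] := {0x3c,0x65,0xb1,0x3f}
query mem[0x19]=0xb6, mem[0x10]=0x65, mem[0x0c]=0xb1, mem[0x0a]=0x3c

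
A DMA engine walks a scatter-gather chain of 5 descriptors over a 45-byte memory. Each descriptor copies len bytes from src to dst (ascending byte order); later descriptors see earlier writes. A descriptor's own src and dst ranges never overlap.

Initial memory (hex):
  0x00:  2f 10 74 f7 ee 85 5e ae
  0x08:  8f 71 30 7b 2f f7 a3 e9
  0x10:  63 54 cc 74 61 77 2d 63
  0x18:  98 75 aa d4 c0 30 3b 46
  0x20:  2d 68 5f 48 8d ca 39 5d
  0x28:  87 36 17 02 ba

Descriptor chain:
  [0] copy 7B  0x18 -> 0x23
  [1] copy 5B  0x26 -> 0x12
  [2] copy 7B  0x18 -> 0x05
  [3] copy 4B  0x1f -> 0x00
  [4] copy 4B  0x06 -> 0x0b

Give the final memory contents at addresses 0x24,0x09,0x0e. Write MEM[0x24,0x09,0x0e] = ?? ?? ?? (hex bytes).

[0] 0x18->0x23 len=7 : 98 75 aa d4 c0 30 3b
[1] 0x26->0x12 len=5 : d4 c0 30 3b 17
[2] 0x18->0x05 len=7 : 98 75 aa d4 c0 30 3b
[3] 0x1f->0x00 len=4 : 46 2d 68 5f
[4] 0x06->0x0b len=4 : 75 aa d4 c0
query mem[0x24]=0x75, mem[0x09]=0xc0, mem[0x0e]=0xc0

MEM[0x24,0x09,0x0e] = 75 c0 c0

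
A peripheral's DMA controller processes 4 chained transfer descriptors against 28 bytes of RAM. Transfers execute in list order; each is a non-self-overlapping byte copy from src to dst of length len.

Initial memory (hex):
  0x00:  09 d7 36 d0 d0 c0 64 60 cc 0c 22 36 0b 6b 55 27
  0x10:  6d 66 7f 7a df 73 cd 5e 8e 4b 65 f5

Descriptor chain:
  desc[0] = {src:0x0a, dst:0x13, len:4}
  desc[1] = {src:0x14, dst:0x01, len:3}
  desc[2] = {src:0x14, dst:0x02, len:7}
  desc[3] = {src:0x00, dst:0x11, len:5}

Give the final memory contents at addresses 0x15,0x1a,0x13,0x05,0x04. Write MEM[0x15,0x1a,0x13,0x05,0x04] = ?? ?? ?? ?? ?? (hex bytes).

MEM[0x15,0x1a,0x13,0x05,0x04] = 6b 65 36 5e 6b

[0] 0x0a->0x13 len=4 : 22 36 0b 6b
[1] 0x14->0x01 len=3 : 36 0b 6b
[2] 0x14->0x02 len=7 : 36 0b 6b 5e 8e 4b 65
[3] 0x00->0x11 len=5 : 09 36 36 0b 6b
query mem[0x15]=0x6b, mem[0x1a]=0x65, mem[0x13]=0x36, mem[0x05]=0x5e, mem[0x04]=0x6b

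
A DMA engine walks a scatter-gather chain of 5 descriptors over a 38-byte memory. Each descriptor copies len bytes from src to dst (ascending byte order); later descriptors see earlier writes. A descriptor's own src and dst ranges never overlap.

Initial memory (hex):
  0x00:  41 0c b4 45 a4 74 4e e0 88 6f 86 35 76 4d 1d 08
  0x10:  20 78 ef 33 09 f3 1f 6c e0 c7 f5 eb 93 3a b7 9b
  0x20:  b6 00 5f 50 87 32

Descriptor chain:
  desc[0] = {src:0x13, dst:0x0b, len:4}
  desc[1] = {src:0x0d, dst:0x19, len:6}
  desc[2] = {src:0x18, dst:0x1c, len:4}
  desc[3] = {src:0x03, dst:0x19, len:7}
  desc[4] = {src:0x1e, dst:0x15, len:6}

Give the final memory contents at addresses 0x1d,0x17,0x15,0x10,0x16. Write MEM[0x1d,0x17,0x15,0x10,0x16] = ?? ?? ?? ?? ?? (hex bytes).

MEM[0x1d,0x17,0x15,0x10,0x16] = e0 b6 88 20 6f

  after D0: wrote 4B at 0x0b = 3309f31f
  after D1: wrote 6B at 0x19 = f31f082078ef
  after D2: wrote 4B at 0x1c = e0f31f08
  after D3: wrote 7B at 0x19 = 45a4744ee0886f
  after D4: wrote 6B at 0x15 = 886fb6005f50
query mem[0x1d]=0xe0, mem[0x17]=0xb6, mem[0x15]=0x88, mem[0x10]=0x20, mem[0x16]=0x6f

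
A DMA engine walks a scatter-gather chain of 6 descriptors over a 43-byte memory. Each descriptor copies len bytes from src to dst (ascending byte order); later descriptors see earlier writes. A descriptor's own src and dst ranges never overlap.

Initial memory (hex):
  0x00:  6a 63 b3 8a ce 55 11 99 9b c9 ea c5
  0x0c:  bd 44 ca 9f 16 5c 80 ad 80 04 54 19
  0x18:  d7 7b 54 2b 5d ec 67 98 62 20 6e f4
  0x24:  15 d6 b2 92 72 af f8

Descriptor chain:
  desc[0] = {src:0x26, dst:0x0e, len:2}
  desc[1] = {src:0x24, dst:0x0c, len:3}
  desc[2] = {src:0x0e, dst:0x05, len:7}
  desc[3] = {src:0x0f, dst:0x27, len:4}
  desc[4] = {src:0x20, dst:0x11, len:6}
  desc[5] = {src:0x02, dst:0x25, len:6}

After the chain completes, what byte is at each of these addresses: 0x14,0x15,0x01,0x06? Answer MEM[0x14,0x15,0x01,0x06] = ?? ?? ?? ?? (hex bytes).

  after D0: wrote 2B at 0x0e = b292
  after D1: wrote 3B at 0x0c = 15d6b2
  after D2: wrote 7B at 0x05 = b292165c80ad80
  after D3: wrote 4B at 0x27 = 92165c80
  after D4: wrote 6B at 0x11 = 62206ef415d6
  after D5: wrote 6B at 0x25 = b38aceb29216
query mem[0x14]=0xf4, mem[0x15]=0x15, mem[0x01]=0x63, mem[0x06]=0x92

MEM[0x14,0x15,0x01,0x06] = f4 15 63 92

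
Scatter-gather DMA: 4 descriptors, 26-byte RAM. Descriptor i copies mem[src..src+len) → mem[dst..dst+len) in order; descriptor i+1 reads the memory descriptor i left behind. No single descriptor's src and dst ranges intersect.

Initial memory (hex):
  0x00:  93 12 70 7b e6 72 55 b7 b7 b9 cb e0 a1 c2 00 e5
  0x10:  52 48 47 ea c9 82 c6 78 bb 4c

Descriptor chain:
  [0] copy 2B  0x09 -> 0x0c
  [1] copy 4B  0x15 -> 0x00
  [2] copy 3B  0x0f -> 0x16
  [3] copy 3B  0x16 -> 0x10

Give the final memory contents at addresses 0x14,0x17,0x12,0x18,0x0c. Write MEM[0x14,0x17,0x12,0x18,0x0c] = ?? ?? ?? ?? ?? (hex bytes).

MEM[0x14,0x17,0x12,0x18,0x0c] = c9 52 48 48 b9

D0: mem[0x0c..0x0d] <- [b9 cb]
D1: mem[0x00..0x03] <- [82 c6 78 bb]
D2: mem[0x16..0x18] <- [e5 52 48]
D3: mem[0x10..0x12] <- [e5 52 48]
query mem[0x14]=0xc9, mem[0x17]=0x52, mem[0x12]=0x48, mem[0x18]=0x48, mem[0x0c]=0xb9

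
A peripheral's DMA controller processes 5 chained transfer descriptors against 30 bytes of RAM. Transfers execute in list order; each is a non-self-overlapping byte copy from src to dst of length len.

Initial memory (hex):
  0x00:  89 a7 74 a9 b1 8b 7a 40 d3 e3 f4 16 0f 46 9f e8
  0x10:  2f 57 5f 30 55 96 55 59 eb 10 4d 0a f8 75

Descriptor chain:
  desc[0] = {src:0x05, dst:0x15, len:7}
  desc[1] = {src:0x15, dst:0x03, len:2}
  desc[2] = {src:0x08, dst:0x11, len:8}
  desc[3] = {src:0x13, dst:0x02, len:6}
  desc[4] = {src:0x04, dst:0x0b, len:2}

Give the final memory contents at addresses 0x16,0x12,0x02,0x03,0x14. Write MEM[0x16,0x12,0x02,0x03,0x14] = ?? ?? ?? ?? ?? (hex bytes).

[0] 0x05->0x15 len=7 : 8b 7a 40 d3 e3 f4 16
[1] 0x15->0x03 len=2 : 8b 7a
[2] 0x08->0x11 len=8 : d3 e3 f4 16 0f 46 9f e8
[3] 0x13->0x02 len=6 : f4 16 0f 46 9f e8
[4] 0x04->0x0b len=2 : 0f 46
query mem[0x16]=0x46, mem[0x12]=0xe3, mem[0x02]=0xf4, mem[0x03]=0x16, mem[0x14]=0x16

MEM[0x16,0x12,0x02,0x03,0x14] = 46 e3 f4 16 16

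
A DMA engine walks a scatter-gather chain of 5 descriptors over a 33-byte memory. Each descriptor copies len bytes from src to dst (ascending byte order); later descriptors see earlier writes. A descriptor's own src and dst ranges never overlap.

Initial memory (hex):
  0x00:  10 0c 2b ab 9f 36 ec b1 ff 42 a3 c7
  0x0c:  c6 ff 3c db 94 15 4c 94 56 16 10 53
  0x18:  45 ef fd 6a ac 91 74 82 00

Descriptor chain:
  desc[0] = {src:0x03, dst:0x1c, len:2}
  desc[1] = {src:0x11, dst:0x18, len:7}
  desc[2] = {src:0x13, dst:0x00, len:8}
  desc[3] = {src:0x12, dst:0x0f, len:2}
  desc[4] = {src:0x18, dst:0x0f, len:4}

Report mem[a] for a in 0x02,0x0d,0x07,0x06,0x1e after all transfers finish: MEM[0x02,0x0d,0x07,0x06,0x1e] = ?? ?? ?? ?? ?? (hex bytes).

#0 dst[0x1c+2] := {0xab,0x9f}
#1 dst[0x18+7] := {0x15,0x4c,0x94,0x56,0x16,0x10,0x53}
#2 dst[0x00+8] := {0x94,0x56,0x16,0x10,0x53,0x15,0x4c,0x94}
#3 dst[0x0f+2] := {0x4c,0x94}
#4 dst[0x0f+4] := {0x15,0x4c,0x94,0x56}
query mem[0x02]=0x16, mem[0x0d]=0xff, mem[0x07]=0x94, mem[0x06]=0x4c, mem[0x1e]=0x53

MEM[0x02,0x0d,0x07,0x06,0x1e] = 16 ff 94 4c 53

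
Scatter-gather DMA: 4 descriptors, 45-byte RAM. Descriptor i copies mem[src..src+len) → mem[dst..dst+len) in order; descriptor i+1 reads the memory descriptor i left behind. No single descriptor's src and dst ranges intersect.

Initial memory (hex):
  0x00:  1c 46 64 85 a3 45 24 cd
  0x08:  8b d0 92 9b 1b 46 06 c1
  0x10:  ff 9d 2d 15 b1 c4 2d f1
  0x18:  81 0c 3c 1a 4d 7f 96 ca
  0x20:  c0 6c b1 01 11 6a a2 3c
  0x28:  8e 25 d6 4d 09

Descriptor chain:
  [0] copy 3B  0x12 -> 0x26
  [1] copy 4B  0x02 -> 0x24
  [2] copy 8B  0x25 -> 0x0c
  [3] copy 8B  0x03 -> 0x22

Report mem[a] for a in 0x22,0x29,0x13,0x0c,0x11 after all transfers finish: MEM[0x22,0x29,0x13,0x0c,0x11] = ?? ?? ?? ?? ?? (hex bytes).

  after D0: wrote 3B at 0x26 = 2d15b1
  after D1: wrote 4B at 0x24 = 6485a345
  after D2: wrote 8B at 0x0c = 85a345b125d64d09
  after D3: wrote 8B at 0x22 = 85a34524cd8bd092
query mem[0x22]=0x85, mem[0x29]=0x92, mem[0x13]=0x09, mem[0x0c]=0x85, mem[0x11]=0xd6

MEM[0x22,0x29,0x13,0x0c,0x11] = 85 92 09 85 d6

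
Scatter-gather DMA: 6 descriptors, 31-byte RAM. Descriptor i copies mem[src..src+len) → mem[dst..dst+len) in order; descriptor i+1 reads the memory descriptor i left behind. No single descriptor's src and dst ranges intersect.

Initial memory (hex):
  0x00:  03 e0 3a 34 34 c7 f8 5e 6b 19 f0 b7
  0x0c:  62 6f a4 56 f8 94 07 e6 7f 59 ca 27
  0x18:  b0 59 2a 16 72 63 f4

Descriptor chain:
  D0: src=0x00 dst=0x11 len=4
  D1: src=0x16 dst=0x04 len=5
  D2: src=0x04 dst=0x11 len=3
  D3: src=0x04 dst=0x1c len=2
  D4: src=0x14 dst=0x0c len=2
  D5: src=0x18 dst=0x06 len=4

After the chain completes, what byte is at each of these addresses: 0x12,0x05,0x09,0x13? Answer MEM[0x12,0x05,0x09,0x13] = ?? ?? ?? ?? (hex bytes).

MEM[0x12,0x05,0x09,0x13] = 27 27 16 b0

[0] 0x00->0x11 len=4 : 03 e0 3a 34
[1] 0x16->0x04 len=5 : ca 27 b0 59 2a
[2] 0x04->0x11 len=3 : ca 27 b0
[3] 0x04->0x1c len=2 : ca 27
[4] 0x14->0x0c len=2 : 34 59
[5] 0x18->0x06 len=4 : b0 59 2a 16
query mem[0x12]=0x27, mem[0x05]=0x27, mem[0x09]=0x16, mem[0x13]=0xb0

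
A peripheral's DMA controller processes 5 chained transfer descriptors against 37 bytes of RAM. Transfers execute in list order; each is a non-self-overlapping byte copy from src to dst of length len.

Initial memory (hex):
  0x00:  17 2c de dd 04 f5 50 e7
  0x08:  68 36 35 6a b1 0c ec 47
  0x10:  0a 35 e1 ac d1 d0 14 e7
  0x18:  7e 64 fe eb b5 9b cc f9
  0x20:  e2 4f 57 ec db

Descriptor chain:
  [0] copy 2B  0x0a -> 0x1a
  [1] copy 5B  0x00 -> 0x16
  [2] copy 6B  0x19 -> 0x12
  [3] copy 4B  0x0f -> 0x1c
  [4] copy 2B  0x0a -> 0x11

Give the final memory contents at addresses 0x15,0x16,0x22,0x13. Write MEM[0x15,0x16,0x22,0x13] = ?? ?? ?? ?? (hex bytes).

[0] 0x0a->0x1a len=2 : 35 6a
[1] 0x00->0x16 len=5 : 17 2c de dd 04
[2] 0x19->0x12 len=6 : dd 04 6a b5 9b cc
[3] 0x0f->0x1c len=4 : 47 0a 35 dd
[4] 0x0a->0x11 len=2 : 35 6a
query mem[0x15]=0xb5, mem[0x16]=0x9b, mem[0x22]=0x57, mem[0x13]=0x04

MEM[0x15,0x16,0x22,0x13] = b5 9b 57 04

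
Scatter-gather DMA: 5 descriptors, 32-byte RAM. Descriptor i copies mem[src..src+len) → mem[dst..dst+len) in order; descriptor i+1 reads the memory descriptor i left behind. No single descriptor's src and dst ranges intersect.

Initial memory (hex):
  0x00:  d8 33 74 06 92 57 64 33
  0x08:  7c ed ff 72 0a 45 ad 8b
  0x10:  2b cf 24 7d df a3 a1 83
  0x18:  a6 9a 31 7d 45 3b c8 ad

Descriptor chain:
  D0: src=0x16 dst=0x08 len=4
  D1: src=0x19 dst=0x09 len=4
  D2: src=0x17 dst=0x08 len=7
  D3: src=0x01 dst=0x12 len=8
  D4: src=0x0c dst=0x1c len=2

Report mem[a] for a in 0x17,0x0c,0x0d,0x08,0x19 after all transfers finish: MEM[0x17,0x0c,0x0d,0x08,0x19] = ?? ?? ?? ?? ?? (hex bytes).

D0: mem[0x08..0x0b] <- [a1 83 a6 9a]
D1: mem[0x09..0x0c] <- [9a 31 7d 45]
D2: mem[0x08..0x0e] <- [83 a6 9a 31 7d 45 3b]
D3: mem[0x12..0x19] <- [33 74 06 92 57 64 33 83]
D4: mem[0x1c..0x1d] <- [7d 45]
query mem[0x17]=0x64, mem[0x0c]=0x7d, mem[0x0d]=0x45, mem[0x08]=0x83, mem[0x19]=0x83

MEM[0x17,0x0c,0x0d,0x08,0x19] = 64 7d 45 83 83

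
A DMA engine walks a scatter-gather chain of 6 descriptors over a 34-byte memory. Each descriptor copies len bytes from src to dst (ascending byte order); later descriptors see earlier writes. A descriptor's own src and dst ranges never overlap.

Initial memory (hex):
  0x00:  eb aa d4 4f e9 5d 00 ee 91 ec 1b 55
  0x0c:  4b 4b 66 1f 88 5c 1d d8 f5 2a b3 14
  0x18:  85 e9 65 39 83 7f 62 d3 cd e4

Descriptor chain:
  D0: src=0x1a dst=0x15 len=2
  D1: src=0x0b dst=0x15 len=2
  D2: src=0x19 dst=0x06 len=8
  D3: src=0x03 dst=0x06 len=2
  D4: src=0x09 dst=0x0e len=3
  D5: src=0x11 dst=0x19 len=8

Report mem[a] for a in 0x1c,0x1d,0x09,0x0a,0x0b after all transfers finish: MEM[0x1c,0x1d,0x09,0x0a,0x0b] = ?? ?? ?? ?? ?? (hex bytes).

[0] 0x1a->0x15 len=2 : 65 39
[1] 0x0b->0x15 len=2 : 55 4b
[2] 0x19->0x06 len=8 : e9 65 39 83 7f 62 d3 cd
[3] 0x03->0x06 len=2 : 4f e9
[4] 0x09->0x0e len=3 : 83 7f 62
[5] 0x11->0x19 len=8 : 5c 1d d8 f5 55 4b 14 85
query mem[0x1c]=0xf5, mem[0x1d]=0x55, mem[0x09]=0x83, mem[0x0a]=0x7f, mem[0x0b]=0x62

MEM[0x1c,0x1d,0x09,0x0a,0x0b] = f5 55 83 7f 62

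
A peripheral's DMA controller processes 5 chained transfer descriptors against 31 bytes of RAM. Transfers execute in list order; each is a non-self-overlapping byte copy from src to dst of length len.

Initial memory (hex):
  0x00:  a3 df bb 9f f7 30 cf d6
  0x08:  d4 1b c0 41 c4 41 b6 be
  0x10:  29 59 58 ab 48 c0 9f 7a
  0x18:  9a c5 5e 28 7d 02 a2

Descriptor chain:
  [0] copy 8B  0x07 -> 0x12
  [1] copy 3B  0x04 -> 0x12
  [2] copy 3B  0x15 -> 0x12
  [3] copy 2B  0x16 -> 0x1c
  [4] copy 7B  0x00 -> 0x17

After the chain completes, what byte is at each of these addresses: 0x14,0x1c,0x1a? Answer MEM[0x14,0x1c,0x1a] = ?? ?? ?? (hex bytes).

MEM[0x14,0x1c,0x1a] = c4 30 9f

#0 dst[0x12+8] := {0xd6,0xd4,0x1b,0xc0,0x41,0xc4,0x41,0xb6}
#1 dst[0x12+3] := {0xf7,0x30,0xcf}
#2 dst[0x12+3] := {0xc0,0x41,0xc4}
#3 dst[0x1c+2] := {0x41,0xc4}
#4 dst[0x17+7] := {0xa3,0xdf,0xbb,0x9f,0xf7,0x30,0xcf}
query mem[0x14]=0xc4, mem[0x1c]=0x30, mem[0x1a]=0x9f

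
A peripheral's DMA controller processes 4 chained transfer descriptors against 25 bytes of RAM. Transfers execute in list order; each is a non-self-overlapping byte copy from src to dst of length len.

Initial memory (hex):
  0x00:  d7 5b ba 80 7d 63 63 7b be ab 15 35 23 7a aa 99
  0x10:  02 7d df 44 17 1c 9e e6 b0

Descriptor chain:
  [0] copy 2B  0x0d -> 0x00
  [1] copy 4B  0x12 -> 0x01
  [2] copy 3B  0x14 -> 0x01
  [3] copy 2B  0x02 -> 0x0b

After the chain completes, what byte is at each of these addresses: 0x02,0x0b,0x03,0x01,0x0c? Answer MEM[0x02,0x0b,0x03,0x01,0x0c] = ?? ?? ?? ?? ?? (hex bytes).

D0: mem[0x00..0x01] <- [7a aa]
D1: mem[0x01..0x04] <- [df 44 17 1c]
D2: mem[0x01..0x03] <- [17 1c 9e]
D3: mem[0x0b..0x0c] <- [1c 9e]
query mem[0x02]=0x1c, mem[0x0b]=0x1c, mem[0x03]=0x9e, mem[0x01]=0x17, mem[0x0c]=0x9e

MEM[0x02,0x0b,0x03,0x01,0x0c] = 1c 1c 9e 17 9e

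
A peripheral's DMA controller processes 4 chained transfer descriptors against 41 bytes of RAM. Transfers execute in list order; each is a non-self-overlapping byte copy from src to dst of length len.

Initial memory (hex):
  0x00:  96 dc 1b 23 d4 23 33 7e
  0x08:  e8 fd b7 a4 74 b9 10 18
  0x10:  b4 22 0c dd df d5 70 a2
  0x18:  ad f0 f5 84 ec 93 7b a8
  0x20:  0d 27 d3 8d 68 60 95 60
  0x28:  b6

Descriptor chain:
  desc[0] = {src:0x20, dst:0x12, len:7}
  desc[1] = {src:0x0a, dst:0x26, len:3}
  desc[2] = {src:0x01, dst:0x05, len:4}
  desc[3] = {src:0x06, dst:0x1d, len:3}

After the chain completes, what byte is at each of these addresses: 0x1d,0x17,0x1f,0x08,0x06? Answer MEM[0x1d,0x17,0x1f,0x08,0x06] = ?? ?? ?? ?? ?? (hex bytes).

D0: mem[0x12..0x18] <- [0d 27 d3 8d 68 60 95]
D1: mem[0x26..0x28] <- [b7 a4 74]
D2: mem[0x05..0x08] <- [dc 1b 23 d4]
D3: mem[0x1d..0x1f] <- [1b 23 d4]
query mem[0x1d]=0x1b, mem[0x17]=0x60, mem[0x1f]=0xd4, mem[0x08]=0xd4, mem[0x06]=0x1b

MEM[0x1d,0x17,0x1f,0x08,0x06] = 1b 60 d4 d4 1b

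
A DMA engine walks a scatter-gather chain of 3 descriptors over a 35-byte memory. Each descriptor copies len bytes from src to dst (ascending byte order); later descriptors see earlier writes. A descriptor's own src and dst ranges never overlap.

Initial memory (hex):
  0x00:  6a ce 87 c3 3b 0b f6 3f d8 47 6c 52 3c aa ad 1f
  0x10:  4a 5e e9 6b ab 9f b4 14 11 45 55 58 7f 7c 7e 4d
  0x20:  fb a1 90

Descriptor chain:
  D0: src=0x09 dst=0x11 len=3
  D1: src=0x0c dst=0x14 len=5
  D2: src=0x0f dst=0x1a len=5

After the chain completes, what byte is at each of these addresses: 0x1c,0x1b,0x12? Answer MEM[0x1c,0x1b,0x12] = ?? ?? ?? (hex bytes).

#0 dst[0x11+3] := {0x47,0x6c,0x52}
#1 dst[0x14+5] := {0x3c,0xaa,0xad,0x1f,0x4a}
#2 dst[0x1a+5] := {0x1f,0x4a,0x47,0x6c,0x52}
query mem[0x1c]=0x47, mem[0x1b]=0x4a, mem[0x12]=0x6c

MEM[0x1c,0x1b,0x12] = 47 4a 6c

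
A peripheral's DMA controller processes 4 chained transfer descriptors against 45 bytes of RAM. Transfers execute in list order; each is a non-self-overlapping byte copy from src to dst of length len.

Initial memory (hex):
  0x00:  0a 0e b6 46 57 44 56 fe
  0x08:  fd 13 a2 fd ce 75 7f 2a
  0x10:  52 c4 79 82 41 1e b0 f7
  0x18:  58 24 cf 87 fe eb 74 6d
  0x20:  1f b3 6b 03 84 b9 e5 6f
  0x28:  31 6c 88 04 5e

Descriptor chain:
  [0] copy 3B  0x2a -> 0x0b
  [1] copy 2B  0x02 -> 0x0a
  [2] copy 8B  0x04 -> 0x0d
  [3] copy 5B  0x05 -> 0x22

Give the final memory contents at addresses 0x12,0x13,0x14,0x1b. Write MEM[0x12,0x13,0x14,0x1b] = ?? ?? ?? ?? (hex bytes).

[0] 0x2a->0x0b len=3 : 88 04 5e
[1] 0x02->0x0a len=2 : b6 46
[2] 0x04->0x0d len=8 : 57 44 56 fe fd 13 b6 46
[3] 0x05->0x22 len=5 : 44 56 fe fd 13
query mem[0x12]=0x13, mem[0x13]=0xb6, mem[0x14]=0x46, mem[0x1b]=0x87

MEM[0x12,0x13,0x14,0x1b] = 13 b6 46 87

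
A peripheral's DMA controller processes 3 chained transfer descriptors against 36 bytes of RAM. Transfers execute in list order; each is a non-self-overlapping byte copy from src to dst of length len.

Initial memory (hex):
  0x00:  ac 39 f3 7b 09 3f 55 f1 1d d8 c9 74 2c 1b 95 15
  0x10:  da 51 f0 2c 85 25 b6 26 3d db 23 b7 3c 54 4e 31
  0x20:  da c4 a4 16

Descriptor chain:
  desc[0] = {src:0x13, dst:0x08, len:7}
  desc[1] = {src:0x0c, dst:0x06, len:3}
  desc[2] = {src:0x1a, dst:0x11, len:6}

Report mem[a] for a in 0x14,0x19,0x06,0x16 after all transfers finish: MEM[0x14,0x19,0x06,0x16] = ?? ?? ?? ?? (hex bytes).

MEM[0x14,0x19,0x06,0x16] = 54 db 26 31

D0: mem[0x08..0x0e] <- [2c 85 25 b6 26 3d db]
D1: mem[0x06..0x08] <- [26 3d db]
D2: mem[0x11..0x16] <- [23 b7 3c 54 4e 31]
query mem[0x14]=0x54, mem[0x19]=0xdb, mem[0x06]=0x26, mem[0x16]=0x31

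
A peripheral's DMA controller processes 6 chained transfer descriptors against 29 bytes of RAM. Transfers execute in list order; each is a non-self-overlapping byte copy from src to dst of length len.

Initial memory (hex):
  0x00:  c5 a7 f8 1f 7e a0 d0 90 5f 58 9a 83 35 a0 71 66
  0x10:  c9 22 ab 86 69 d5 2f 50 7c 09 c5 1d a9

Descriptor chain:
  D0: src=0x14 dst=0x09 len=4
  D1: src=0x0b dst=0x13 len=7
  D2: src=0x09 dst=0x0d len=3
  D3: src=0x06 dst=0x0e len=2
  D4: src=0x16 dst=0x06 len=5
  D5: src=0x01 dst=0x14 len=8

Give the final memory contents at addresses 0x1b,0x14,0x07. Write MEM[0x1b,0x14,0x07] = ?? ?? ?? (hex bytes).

  after D0: wrote 4B at 0x09 = 69d52f50
  after D1: wrote 7B at 0x13 = 2f50a07166c922
  after D2: wrote 3B at 0x0d = 69d52f
  after D3: wrote 2B at 0x0e = d090
  after D4: wrote 5B at 0x06 = 7166c922c5
  after D5: wrote 8B at 0x14 = a7f81f7ea07166c9
query mem[0x1b]=0xc9, mem[0x14]=0xa7, mem[0x07]=0x66

MEM[0x1b,0x14,0x07] = c9 a7 66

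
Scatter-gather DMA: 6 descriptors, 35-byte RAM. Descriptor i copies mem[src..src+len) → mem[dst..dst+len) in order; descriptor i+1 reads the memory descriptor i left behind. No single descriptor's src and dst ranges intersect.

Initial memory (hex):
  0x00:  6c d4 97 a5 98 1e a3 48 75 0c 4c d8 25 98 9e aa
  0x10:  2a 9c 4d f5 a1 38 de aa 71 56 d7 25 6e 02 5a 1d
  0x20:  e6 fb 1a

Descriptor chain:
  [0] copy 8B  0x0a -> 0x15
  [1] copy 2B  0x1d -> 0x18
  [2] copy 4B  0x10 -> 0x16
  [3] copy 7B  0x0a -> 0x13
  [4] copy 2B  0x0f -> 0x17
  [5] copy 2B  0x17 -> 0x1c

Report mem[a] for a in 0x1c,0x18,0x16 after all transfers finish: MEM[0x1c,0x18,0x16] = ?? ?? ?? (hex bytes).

  after D0: wrote 8B at 0x15 = 4cd825989eaa2a9c
  after D1: wrote 2B at 0x18 = 025a
  after D2: wrote 4B at 0x16 = 2a9c4df5
  after D3: wrote 7B at 0x13 = 4cd825989eaa2a
  after D4: wrote 2B at 0x17 = aa2a
  after D5: wrote 2B at 0x1c = aa2a
query mem[0x1c]=0xaa, mem[0x18]=0x2a, mem[0x16]=0x98

MEM[0x1c,0x18,0x16] = aa 2a 98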